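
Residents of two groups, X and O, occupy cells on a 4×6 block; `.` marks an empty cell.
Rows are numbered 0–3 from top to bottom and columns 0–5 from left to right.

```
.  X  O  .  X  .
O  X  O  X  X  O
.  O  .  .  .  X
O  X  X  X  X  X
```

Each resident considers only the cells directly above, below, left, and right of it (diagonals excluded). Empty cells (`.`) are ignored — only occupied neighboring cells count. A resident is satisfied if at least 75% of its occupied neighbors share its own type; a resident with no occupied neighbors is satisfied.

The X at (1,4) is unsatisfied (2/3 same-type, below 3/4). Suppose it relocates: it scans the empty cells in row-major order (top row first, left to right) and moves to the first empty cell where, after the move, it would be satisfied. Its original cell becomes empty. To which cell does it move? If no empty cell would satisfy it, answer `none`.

Vacating (1,4). Empty cells in order:
  (0,0): 1/2 same-type → still unsatisfied.
  (0,3): 2/3 same-type → still unsatisfied.
  (0,5): 1/2 same-type → still unsatisfied.
  (2,0): 0/3 same-type → still unsatisfied.
  (2,2): 1/3 same-type → still unsatisfied.
  (2,3): 2/2 same-type → satisfied — stop here.

(2,3)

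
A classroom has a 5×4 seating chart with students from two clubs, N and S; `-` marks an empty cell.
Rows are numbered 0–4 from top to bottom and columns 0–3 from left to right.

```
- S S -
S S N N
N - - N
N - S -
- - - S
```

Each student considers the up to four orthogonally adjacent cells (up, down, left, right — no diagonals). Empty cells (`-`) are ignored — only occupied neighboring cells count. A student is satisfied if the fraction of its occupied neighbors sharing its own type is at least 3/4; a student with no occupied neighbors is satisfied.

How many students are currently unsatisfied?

5

(0,1)S 2/2 satisfied
(0,2)S 1/2 not
(1,0)S 1/2 not
(1,1)S 2/3 not
(1,2)N 1/3 not
(1,3)N 2/2 satisfied
(2,0)N 1/2 not
(2,3)N 1/1 satisfied
(3,0)N 1/1 satisfied
(3,2)S 0/0 satisfied
(4,3)S 0/0 satisfied
Unsatisfied: (0,2), (1,0), (1,1), (1,2), (2,0) — 5 in total.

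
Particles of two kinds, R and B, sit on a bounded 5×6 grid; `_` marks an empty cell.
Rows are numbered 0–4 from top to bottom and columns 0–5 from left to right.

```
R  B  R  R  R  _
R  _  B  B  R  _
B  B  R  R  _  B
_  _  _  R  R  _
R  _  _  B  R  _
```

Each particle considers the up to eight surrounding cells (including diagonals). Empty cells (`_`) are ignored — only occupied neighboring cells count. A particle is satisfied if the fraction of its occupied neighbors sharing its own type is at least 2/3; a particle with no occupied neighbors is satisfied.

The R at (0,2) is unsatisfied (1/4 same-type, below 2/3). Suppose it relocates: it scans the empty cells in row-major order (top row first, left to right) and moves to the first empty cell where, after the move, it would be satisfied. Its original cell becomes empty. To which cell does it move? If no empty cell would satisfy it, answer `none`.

(0,5)

Vacating (0,2). Empty cells in order:
  (0,5): 2/2 same-type → satisfied — stop here.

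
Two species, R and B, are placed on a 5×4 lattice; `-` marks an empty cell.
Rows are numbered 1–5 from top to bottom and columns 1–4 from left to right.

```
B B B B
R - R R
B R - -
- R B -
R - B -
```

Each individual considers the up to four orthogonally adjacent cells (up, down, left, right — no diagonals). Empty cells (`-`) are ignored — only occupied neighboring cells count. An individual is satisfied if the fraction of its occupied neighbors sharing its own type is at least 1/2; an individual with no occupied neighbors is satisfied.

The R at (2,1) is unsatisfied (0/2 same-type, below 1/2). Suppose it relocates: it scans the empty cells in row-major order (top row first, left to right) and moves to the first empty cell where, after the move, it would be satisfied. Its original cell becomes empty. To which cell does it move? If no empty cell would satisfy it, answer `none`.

Vacating (2,1). Empty cells in order:
  (2,2): 2/3 same-type → satisfied — stop here.

(2,2)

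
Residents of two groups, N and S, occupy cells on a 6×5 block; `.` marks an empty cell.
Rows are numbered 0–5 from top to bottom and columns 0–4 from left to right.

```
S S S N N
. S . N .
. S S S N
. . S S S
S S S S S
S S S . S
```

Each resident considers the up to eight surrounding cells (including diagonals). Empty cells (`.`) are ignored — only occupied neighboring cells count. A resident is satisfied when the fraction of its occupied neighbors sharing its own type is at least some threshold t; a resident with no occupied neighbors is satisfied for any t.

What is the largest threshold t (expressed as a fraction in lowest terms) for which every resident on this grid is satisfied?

1/4

Row 0: (0,0)S 2/2 · (0,1)S 3/3 · (0,2)S 2/4 · (0,3)N 2/3 · (0,4)N 2/2
Row 1: (1,1)S 5/5 · (1,3)N 3/6
Row 2: (2,1)S 3/3 · (2,2)S 5/6 · (2,3)S 4/6 · (2,4)N 1/4
Row 3: (3,2)S 7/7 · (3,3)S 7/8 · (3,4)S 4/5
Row 4: (4,0)S 3/3 · (4,1)S 6/6 · (4,2)S 6/6 · (4,3)S 7/7 · (4,4)S 4/4
Row 5: (5,0)S 3/3 · (5,1)S 5/5 · (5,2)S 4/4 · (5,4)S 2/2
The smallest same-type fraction is 1/4 at (2,4), which reduces to 1/4. Any threshold above that leaves this resident unsatisfied.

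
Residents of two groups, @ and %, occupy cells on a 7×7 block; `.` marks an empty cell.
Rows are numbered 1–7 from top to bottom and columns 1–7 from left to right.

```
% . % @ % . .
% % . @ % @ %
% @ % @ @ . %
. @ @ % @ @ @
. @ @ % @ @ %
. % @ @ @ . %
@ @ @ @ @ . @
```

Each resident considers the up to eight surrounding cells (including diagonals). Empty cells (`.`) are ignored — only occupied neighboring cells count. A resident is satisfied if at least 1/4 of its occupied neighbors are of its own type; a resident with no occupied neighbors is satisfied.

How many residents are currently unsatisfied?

5

Row 1: (1,1)% 2/2 ✓ · (1,3)% 1/3 ✓ · (1,4)@ 1/4 ✓ · (1,5)% 1/4 ✓
Row 2: (2,1)% 3/4 ✓ · (2,2)% 5/6 ✓ · (2,4)@ 3/7 ✓ · (2,5)% 1/6 ✗ · (2,6)@ 1/5 ✗ · (2,7)% 1/2 ✓
Row 3: (3,1)% 2/4 ✓ · (3,2)@ 2/6 ✓ · (3,3)% 2/7 ✓ · (3,4)@ 4/7 ✓ · (3,5)@ 5/7 ✓ · (3,7)% 1/4 ✓
Row 4: (4,2)@ 4/6 ✓ · (4,3)@ 5/8 ✓ · (4,4)% 2/8 ✓ · (4,5)@ 5/7 ✓ · (4,6)@ 5/7 ✓ · (4,7)@ 2/4 ✓
Row 5: (5,2)@ 4/5 ✓ · (5,3)@ 5/8 ✓ · (5,4)% 1/8 ✗ · (5,5)@ 5/7 ✓ · (5,6)@ 5/7 ✓ · (5,7)% 1/4 ✓
Row 6: (6,2)% 0/6 ✗ · (6,3)@ 6/8 ✓ · (6,4)@ 7/8 ✓ · (6,5)@ 5/6 ✓ · (6,7)% 1/3 ✓
Row 7: (7,1)@ 1/2 ✓ · (7,2)@ 3/4 ✓ · (7,3)@ 4/5 ✓ · (7,4)@ 5/5 ✓ · (7,5)@ 3/3 ✓ · (7,7)@ 0/1 ✗
Unsatisfied: (2,5), (2,6), (5,4), (6,2), (7,7) — 5 in total.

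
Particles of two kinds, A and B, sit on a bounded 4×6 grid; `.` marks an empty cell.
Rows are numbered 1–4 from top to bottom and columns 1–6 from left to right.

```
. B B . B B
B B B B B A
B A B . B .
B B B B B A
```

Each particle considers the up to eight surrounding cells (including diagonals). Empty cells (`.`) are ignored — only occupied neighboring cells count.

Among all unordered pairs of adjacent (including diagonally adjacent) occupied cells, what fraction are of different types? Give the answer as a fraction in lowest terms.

14/47

Scan each occupied cell's neighbors to the right and below (and the two forward diagonals) so each pair is counted once.
From row 1: 2 unlike of 13 pairs (running 2/13).
From row 2: 5 unlike of 16 pairs (running 7/29).
From row 3: 6 unlike of 13 pairs (running 13/42).
From row 4: 1 unlike of 5 pairs (running 14/47).
Total adjacent occupied pairs: 47; unlike-type pairs: 14.
14/47 is already in lowest terms.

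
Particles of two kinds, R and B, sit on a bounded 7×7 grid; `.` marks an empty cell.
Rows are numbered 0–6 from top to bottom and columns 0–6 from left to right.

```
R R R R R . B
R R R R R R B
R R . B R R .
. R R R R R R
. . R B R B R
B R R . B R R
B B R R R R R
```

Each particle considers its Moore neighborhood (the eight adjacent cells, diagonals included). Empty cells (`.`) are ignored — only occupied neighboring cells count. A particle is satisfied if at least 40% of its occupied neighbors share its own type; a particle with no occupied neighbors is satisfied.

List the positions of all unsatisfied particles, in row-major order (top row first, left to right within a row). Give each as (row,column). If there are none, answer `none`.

(1,6), (2,3), (4,3), (4,5), (5,4)

Row 0: (0,0)R 3/3 ok · (0,1)R 5/5 ok · (0,2)R 5/5 ok · (0,3)R 5/5 ok · (0,4)R 4/4 ok · (0,6)B 1/2 ok
Row 1: (1,0)R 5/5 ok · (1,1)R 7/7 ok · (1,2)R 6/7 ok · (1,3)R 6/7 ok · (1,4)R 6/7 ok · (1,5)R 4/6 ok · (1,6)B 1/3 unhappy
Row 2: (2,0)R 4/4 ok · (2,1)R 6/6 ok · (2,3)B 0/7 unhappy · (2,4)R 7/8 ok · (2,5)R 6/7 ok
Row 3: (3,1)R 4/4 ok · (3,2)R 4/6 ok · (3,3)R 5/7 ok · (3,4)R 5/8 ok · (3,5)R 6/7 ok · (3,6)R 3/4 ok
Row 4: (4,2)R 5/6 ok · (4,3)B 1/7 unhappy · (4,4)R 4/7 ok · (4,5)B 1/8 unhappy · (4,6)R 4/5 ok
Row 5: (5,0)B 2/3 ok · (5,1)R 3/6 ok · (5,2)R 4/6 ok · (5,4)B 2/7 unhappy · (5,5)R 6/8 ok · (5,6)R 4/5 ok
Row 6: (6,0)B 2/3 ok · (6,1)B 2/5 ok · (6,2)R 3/4 ok · (6,3)R 3/4 ok · (6,4)R 3/4 ok · (6,5)R 4/5 ok · (6,6)R 3/3 ok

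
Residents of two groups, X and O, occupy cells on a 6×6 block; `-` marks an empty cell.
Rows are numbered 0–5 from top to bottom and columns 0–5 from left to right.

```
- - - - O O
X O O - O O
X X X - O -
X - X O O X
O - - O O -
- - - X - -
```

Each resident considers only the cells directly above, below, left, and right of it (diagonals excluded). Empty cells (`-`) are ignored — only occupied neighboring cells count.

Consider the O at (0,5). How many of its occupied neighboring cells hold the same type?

Occupied neighbors of (0,5): (1,5)=O, (0,4)=O.
Same type (O): 2 of 2.

2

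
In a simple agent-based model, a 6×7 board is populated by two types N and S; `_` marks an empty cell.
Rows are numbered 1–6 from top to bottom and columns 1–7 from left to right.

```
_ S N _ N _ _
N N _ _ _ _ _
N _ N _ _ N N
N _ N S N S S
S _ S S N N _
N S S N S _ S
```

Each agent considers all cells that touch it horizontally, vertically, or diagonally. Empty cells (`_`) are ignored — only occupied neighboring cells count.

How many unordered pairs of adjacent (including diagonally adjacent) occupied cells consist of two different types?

Scan each occupied cell's neighbors to the right and below (and the two forward diagonals) so each pair is counted once.
From row 1: 3 unlike of 4 pairs (running 3/4).
From row 2: 0 unlike of 4 pairs (running 3/8).
From row 3: 5 unlike of 9 pairs (running 8/17).
From row 4: 11 unlike of 16 pairs (running 19/33).
From row 5: 7 unlike of 15 pairs (running 26/48).
From row 6: 3 unlike of 4 pairs (running 29/52).
Total adjacent occupied pairs: 52; unlike-type pairs: 29.

29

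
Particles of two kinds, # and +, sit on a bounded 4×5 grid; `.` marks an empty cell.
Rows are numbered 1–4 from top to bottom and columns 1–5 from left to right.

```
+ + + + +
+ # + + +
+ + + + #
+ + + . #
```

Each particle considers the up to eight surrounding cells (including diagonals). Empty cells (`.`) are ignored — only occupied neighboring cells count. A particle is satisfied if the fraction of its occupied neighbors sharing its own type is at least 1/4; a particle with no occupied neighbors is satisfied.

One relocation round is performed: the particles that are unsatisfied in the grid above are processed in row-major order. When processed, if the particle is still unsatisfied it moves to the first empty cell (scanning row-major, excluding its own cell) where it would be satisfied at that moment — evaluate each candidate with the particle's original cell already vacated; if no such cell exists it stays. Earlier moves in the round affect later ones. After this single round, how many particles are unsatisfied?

Initially unsatisfied (in order): (2,2).
  (2,2) → (4,4).
Resulting grid:
+ + + + +
+ . + + +
+ + + + #
+ + + # #
All satisfied now.

0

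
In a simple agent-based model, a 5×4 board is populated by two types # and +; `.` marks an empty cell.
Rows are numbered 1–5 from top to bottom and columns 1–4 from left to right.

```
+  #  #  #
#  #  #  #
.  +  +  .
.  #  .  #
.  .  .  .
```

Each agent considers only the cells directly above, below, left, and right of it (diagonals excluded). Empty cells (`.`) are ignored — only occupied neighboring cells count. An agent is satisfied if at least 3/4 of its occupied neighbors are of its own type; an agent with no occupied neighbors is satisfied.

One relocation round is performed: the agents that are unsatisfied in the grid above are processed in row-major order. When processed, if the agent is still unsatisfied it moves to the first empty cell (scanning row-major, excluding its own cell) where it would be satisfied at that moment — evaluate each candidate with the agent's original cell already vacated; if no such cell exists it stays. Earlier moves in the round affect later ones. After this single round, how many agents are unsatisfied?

1

Initially unsatisfied (in order): (1,1), (1,2), (2,1), (3,2), (3,3), (4,2).
  (1,1) → (5,1).
  (1,2): now satisfied by earlier moves; stays.
  (2,1): now satisfied by earlier moves; stays.
  (3,2) → (5,3).
  (3,3): no empty cell satisfies it; stays.
  (4,2): now satisfied by earlier moves; stays.
Resulting grid:
. # # #
# # # #
. . + .
. # . #
+ . + .
Unsatisfied now: (3,3).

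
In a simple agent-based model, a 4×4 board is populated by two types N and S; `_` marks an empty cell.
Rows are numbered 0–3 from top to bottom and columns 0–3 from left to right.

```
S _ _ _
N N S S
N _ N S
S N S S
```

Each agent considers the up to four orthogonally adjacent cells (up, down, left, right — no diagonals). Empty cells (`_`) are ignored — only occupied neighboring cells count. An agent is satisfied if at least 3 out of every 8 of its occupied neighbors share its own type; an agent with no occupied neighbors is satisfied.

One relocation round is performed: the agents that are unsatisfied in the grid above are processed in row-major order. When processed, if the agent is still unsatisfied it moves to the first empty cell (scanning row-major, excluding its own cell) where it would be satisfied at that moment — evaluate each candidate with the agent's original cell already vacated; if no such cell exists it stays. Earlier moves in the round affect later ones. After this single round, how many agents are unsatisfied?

0

Initially unsatisfied (in order): (0,0), (1,2), (2,2), (3,0), (3,1), (3,2).
  (0,0) → (0,2).
  (1,2): now satisfied by earlier moves; stays.
  (2,2) → (0,0).
  (3,0) → (0,3).
  (3,1) → (0,1).
  (3,2): now satisfied by earlier moves; stays.
Resulting grid:
N N S S
N N S S
N _ _ S
_ _ S S
All satisfied now.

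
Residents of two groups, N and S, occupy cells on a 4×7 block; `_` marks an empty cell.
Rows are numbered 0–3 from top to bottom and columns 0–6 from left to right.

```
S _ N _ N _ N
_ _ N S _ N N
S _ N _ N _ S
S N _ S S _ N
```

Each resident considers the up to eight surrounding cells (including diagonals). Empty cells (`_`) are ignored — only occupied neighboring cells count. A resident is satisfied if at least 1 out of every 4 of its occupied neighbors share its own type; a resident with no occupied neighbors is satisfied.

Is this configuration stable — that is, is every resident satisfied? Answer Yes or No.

No

Row 0: (0,0)S 0/0 satisfied · (0,2)N 1/2 satisfied · (0,4)N 1/2 satisfied · (0,6)N 2/2 satisfied
Row 1: (1,2)N 2/3 satisfied · (1,3)S 0/5 not · (1,5)N 4/5 satisfied · (1,6)N 2/3 satisfied
Row 2: (2,0)S 1/2 satisfied · (2,2)N 2/4 satisfied · (2,4)N 1/4 satisfied · (2,6)S 0/3 not
Row 3: (3,0)S 1/2 satisfied · (3,1)N 1/3 satisfied · (3,3)S 1/3 satisfied · (3,4)S 1/2 satisfied · (3,6)N 0/1 not
For instance (1,3) has only 0/5 same-type neighbors, below 1/4.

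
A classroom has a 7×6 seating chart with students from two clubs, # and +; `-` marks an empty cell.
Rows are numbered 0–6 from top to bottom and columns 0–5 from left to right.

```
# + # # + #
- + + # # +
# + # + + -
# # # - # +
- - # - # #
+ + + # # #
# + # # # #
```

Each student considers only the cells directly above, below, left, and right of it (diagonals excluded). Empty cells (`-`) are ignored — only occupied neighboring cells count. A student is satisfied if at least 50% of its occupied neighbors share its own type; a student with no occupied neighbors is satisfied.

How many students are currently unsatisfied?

(0,0)# 0/1 not
(0,1)+ 1/3 not
(0,2)# 1/3 not
(0,3)# 2/3 satisfied
(0,4)+ 0/3 not
(0,5)# 0/2 not
(1,1)+ 3/3 satisfied
(1,2)+ 1/4 not
(1,3)# 2/4 satisfied
(1,4)# 1/4 not
(1,5)+ 0/2 not
(2,0)# 1/2 satisfied
(2,1)+ 1/4 not
(2,2)# 1/4 not
(2,3)+ 1/3 not
(2,4)+ 1/3 not
(3,0)# 2/2 satisfied
(3,1)# 2/3 satisfied
(3,2)# 3/3 satisfied
(3,4)# 1/3 not
(3,5)+ 0/2 not
(4,2)# 1/2 satisfied
(4,4)# 3/3 satisfied
(4,5)# 2/3 satisfied
(5,0)+ 1/2 satisfied
(5,1)+ 3/3 satisfied
(5,2)+ 1/4 not
(5,3)# 2/3 satisfied
(5,4)# 4/4 satisfied
(5,5)# 3/3 satisfied
(6,0)# 0/2 not
(6,1)+ 1/3 not
(6,2)# 1/3 not
(6,3)# 3/3 satisfied
(6,4)# 3/3 satisfied
(6,5)# 2/2 satisfied
Unsatisfied: (0,0), (0,1), (0,2), (0,4), (0,5), (1,2), (1,4), (1,5), (2,1), (2,2), (2,3), (2,4), (3,4), (3,5), (5,2), (6,0), (6,1), (6,2) — 18 in total.

18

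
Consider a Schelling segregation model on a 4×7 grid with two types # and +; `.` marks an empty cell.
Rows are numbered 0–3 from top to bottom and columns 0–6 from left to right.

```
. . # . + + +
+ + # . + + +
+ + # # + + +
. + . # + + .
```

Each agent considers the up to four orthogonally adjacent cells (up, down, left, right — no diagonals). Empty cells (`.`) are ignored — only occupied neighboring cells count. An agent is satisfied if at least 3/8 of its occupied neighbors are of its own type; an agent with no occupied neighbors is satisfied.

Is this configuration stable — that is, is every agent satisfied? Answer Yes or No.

Row 0: (0,2)# 1/1 ✓ · (0,4)+ 2/2 ✓ · (0,5)+ 3/3 ✓ · (0,6)+ 2/2 ✓
Row 1: (1,0)+ 2/2 ✓ · (1,1)+ 2/3 ✓ · (1,2)# 2/3 ✓ · (1,4)+ 3/3 ✓ · (1,5)+ 4/4 ✓ · (1,6)+ 3/3 ✓
Row 2: (2,0)+ 2/2 ✓ · (2,1)+ 3/4 ✓ · (2,2)# 2/3 ✓ · (2,3)# 2/3 ✓ · (2,4)+ 3/4 ✓ · (2,5)+ 4/4 ✓ · (2,6)+ 2/2 ✓
Row 3: (3,1)+ 1/1 ✓ · (3,3)# 1/2 ✓ · (3,4)+ 2/3 ✓ · (3,5)+ 2/2 ✓
All meet the threshold, so the configuration is stable.

Yes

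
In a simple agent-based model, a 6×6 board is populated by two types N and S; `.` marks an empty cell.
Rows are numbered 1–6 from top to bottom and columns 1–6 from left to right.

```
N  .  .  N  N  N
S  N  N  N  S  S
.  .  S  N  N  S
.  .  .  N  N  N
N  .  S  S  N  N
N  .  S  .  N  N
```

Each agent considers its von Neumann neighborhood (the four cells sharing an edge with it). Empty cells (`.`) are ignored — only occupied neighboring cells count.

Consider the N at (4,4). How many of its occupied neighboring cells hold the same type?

Occupied neighbors of (4,4): (3,4)=N, (5,4)=S, (4,5)=N.
Same type (N): 2 of 3.

2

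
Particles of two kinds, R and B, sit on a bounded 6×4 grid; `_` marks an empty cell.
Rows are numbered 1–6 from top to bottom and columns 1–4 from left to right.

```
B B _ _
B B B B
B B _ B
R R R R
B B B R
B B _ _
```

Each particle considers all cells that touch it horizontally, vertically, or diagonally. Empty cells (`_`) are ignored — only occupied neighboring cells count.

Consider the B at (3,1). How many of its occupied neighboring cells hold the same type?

Occupied neighbors of (3,1): (2,1)=B, (2,2)=B, (3,2)=B, (4,1)=R, (4,2)=R.
Same type (B): 3 of 5.

3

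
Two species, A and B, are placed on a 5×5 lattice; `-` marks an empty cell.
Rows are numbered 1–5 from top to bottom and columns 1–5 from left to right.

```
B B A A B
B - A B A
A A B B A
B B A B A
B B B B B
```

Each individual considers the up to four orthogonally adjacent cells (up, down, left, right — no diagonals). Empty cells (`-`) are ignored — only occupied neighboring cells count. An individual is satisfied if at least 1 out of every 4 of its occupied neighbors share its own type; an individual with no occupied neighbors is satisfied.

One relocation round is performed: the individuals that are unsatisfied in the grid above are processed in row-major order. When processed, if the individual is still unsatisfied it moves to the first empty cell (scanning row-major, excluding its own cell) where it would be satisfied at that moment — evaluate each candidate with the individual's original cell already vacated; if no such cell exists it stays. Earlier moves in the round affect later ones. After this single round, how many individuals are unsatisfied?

Initially unsatisfied (in order): (1,5), (4,3).
  (1,5) → (2,2).
  (4,3) → (1,5).
Resulting grid:
B B A A A
B B A B A
A A B B A
B B - B A
B B B B B
All satisfied now.

0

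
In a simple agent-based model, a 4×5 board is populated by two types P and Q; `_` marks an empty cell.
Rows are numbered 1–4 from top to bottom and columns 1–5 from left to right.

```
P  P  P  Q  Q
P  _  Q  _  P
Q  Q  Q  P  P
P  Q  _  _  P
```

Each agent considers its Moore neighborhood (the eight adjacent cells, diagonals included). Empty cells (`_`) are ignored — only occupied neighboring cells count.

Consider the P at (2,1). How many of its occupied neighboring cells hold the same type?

2

Occupied neighbors of (2,1): (1,1)=P, (1,2)=P, (3,1)=Q, (3,2)=Q.
Same type (P): 2 of 4.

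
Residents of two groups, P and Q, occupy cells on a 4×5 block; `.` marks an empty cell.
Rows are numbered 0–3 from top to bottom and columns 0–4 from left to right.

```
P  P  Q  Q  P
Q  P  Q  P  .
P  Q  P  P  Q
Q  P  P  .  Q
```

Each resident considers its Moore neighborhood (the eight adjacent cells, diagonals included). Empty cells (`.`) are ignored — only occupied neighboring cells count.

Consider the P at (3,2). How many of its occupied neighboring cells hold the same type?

3

Occupied neighbors of (3,2): (2,1)=Q, (2,2)=P, (2,3)=P, (3,1)=P.
Same type (P): 3 of 4.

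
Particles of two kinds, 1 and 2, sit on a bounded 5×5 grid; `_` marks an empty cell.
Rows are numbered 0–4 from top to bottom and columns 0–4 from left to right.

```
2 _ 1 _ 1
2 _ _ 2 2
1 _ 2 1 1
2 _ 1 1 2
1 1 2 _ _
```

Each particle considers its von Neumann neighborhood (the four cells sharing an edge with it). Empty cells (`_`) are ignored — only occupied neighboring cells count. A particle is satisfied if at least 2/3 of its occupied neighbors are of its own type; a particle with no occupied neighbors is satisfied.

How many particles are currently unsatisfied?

(0,0)2 1/1 ✓
(0,2)1 0/0 ✓
(0,4)1 0/1 ✗
(1,0)2 1/2 ✗
(1,3)2 1/2 ✗
(1,4)2 1/3 ✗
(2,0)1 0/2 ✗
(2,2)2 0/2 ✗
(2,3)1 2/4 ✗
(2,4)1 1/3 ✗
(3,0)2 0/2 ✗
(3,2)1 1/3 ✗
(3,3)1 2/3 ✓
(3,4)2 0/2 ✗
(4,0)1 1/2 ✗
(4,1)1 1/2 ✗
(4,2)2 0/2 ✗
Unsatisfied: (0,4), (1,0), (1,3), (1,4), (2,0), (2,2), (2,3), (2,4), (3,0), (3,2), (3,4), (4,0), (4,1), (4,2) — 14 in total.

14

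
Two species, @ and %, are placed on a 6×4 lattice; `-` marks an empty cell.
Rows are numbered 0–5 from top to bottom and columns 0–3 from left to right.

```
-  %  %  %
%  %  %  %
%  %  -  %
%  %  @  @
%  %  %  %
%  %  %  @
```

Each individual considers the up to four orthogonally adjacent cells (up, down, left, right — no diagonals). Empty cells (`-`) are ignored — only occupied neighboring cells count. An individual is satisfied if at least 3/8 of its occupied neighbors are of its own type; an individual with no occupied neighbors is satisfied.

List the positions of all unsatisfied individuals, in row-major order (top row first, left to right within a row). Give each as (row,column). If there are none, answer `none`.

Row 0: (0,1)% 2/2 ✓ · (0,2)% 3/3 ✓ · (0,3)% 2/2 ✓
Row 1: (1,0)% 2/2 ✓ · (1,1)% 4/4 ✓ · (1,2)% 3/3 ✓ · (1,3)% 3/3 ✓
Row 2: (2,0)% 3/3 ✓ · (2,1)% 3/3 ✓ · (2,3)% 1/2 ✓
Row 3: (3,0)% 3/3 ✓ · (3,1)% 3/4 ✓ · (3,2)@ 1/3 ✗ · (3,3)@ 1/3 ✗
Row 4: (4,0)% 3/3 ✓ · (4,1)% 4/4 ✓ · (4,2)% 3/4 ✓ · (4,3)% 1/3 ✗
Row 5: (5,0)% 2/2 ✓ · (5,1)% 3/3 ✓ · (5,2)% 2/3 ✓ · (5,3)@ 0/2 ✗

(3,2), (3,3), (4,3), (5,3)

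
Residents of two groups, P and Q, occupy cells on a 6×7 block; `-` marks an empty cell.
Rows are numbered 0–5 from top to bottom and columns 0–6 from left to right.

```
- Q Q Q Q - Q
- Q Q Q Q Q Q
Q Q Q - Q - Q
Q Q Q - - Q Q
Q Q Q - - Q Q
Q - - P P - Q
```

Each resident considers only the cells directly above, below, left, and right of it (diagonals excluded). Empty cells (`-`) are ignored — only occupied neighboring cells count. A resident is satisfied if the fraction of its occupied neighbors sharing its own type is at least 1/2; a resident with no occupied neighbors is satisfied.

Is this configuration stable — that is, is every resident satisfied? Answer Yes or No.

(0,1)Q 2/2 satisfied
(0,2)Q 3/3 satisfied
(0,3)Q 3/3 satisfied
(0,4)Q 2/2 satisfied
(0,6)Q 1/1 satisfied
(1,1)Q 3/3 satisfied
(1,2)Q 4/4 satisfied
(1,3)Q 3/3 satisfied
(1,4)Q 4/4 satisfied
(1,5)Q 2/2 satisfied
(1,6)Q 3/3 satisfied
(2,0)Q 2/2 satisfied
(2,1)Q 4/4 satisfied
(2,2)Q 3/3 satisfied
(2,4)Q 1/1 satisfied
(2,6)Q 2/2 satisfied
(3,0)Q 3/3 satisfied
(3,1)Q 4/4 satisfied
(3,2)Q 3/3 satisfied
(3,5)Q 2/2 satisfied
(3,6)Q 3/3 satisfied
(4,0)Q 3/3 satisfied
(4,1)Q 3/3 satisfied
(4,2)Q 2/2 satisfied
(4,5)Q 2/2 satisfied
(4,6)Q 3/3 satisfied
(5,0)Q 1/1 satisfied
(5,3)P 1/1 satisfied
(5,4)P 1/1 satisfied
(5,6)Q 1/1 satisfied
All meet the threshold, so the configuration is stable.

Yes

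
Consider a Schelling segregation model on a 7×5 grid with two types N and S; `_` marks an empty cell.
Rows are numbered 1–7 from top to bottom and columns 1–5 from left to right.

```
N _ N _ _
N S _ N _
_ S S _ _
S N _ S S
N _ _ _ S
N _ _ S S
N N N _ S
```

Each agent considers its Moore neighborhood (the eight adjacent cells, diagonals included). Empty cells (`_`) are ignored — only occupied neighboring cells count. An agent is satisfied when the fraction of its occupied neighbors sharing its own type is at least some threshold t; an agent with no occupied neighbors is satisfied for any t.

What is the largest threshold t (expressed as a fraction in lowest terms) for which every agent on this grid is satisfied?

(1,1)N 1/2
(1,3)N 1/2
(2,1)N 1/3
(2,2)S 2/5
(2,4)N 1/2
(3,2)S 3/5
(3,3)S 3/5
(4,1)S 1/3
(4,2)N 1/4
(4,4)S 3/3
(4,5)S 2/2
(5,1)N 2/3
(5,5)S 4/4
(6,1)N 3/3
(6,4)S 3/4
(6,5)S 3/3
(7,1)N 2/2
(7,2)N 3/3
(7,3)N 1/2
(7,5)S 2/2
The smallest same-type fraction is 1/4 at (4,2), which reduces to 1/4. Any threshold above that leaves this agent unsatisfied.

1/4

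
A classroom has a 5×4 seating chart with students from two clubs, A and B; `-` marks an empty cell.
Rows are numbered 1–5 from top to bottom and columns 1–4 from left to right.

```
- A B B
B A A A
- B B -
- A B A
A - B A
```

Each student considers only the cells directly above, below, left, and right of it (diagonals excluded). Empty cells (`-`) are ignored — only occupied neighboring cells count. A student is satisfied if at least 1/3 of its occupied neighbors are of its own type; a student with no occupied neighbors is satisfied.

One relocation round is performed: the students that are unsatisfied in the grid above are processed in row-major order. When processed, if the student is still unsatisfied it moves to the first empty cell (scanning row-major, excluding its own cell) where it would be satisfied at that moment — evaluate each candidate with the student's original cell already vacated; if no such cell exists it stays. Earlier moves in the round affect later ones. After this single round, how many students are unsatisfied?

0

Initially unsatisfied (in order): (2,1), (4,2).
  (2,1) → (3,1).
  (4,2) → (1,1).
Resulting grid:
A A B B
- A A A
B B B -
- - B A
A - B A
All satisfied now.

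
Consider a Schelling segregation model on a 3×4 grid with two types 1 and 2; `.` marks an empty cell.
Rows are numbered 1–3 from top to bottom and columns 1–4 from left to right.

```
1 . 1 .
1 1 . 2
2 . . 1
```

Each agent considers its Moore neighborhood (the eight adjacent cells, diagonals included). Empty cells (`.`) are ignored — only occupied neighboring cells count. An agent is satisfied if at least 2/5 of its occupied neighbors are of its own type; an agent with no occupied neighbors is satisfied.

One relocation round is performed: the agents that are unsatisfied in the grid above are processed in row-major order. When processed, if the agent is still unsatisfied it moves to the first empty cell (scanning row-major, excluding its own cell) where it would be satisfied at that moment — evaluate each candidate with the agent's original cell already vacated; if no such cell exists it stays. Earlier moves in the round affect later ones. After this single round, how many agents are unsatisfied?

0

Initially unsatisfied (in order): (2,4), (3,1), (3,4).
  (2,4): no empty cell satisfies it; stays.
  (3,1) → (1,4).
  (3,4) → (1,2).
Resulting grid:
1 1 1 2
1 1 . 2
. . . .
All satisfied now.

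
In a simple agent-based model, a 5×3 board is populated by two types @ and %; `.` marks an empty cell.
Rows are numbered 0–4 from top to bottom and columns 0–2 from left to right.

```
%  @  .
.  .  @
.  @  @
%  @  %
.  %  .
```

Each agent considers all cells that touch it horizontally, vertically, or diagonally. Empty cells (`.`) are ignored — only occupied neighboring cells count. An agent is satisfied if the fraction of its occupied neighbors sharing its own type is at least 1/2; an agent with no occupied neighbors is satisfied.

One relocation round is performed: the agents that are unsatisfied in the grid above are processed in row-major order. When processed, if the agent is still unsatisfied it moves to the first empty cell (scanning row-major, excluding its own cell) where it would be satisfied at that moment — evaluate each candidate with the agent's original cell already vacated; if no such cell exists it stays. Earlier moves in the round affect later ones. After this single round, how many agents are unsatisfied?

0

Initially unsatisfied (in order): (0,0), (3,0), (3,1), (3,2).
  (0,0) → (4,0).
  (3,0): now satisfied by earlier moves; stays.
  (3,1) → (0,0).
  (3,2) → (2,0).
Resulting grid:
@ @ .
. . @
% @ @
% . .
% % .
All satisfied now.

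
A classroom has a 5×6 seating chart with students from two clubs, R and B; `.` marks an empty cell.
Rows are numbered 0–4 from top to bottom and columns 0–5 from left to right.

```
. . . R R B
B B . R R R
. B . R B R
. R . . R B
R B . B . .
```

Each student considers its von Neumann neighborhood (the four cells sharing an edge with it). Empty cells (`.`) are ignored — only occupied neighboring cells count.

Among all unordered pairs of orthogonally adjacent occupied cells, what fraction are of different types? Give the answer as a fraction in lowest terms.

11/20

Scan each occupied cell's neighbors to the right and below so each pair is counted once.
Row 0: R(0,3)–R(0,4)= R(0,3)–R(1,3)= R(0,4)–B(0,5)≠ R(0,4)–R(1,4)= B(0,5)–R(1,5)≠  → 2/5 unlike.
Row 1: B(1,0)–B(1,1)= B(1,1)–B(2,1)= R(1,3)–R(1,4)= R(1,3)–R(2,3)= R(1,4)–R(1,5)= R(1,4)–B(2,4)≠ R(1,5)–R(2,5)=  → 1/7 unlike.
Row 2: B(2,1)–R(3,1)≠ R(2,3)–B(2,4)≠ B(2,4)–R(2,5)≠ B(2,4)–R(3,4)≠ R(2,5)–B(3,5)≠  → 5/5 unlike.
Row 3: R(3,1)–B(4,1)≠ R(3,4)–B(3,5)≠  → 2/2 unlike.
Row 4: R(4,0)–B(4,1)≠  → 1/1 unlike.
Total adjacent occupied pairs: 20; unlike-type pairs: 11.
11/20 is already in lowest terms.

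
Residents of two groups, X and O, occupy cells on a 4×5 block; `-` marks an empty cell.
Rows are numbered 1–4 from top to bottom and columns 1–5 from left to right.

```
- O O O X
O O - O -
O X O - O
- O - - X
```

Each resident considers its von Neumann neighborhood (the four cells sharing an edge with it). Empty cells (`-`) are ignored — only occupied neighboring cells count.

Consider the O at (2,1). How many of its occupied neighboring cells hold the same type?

Occupied neighbors of (2,1): (3,1)=O, (2,2)=O.
Same type (O): 2 of 2.

2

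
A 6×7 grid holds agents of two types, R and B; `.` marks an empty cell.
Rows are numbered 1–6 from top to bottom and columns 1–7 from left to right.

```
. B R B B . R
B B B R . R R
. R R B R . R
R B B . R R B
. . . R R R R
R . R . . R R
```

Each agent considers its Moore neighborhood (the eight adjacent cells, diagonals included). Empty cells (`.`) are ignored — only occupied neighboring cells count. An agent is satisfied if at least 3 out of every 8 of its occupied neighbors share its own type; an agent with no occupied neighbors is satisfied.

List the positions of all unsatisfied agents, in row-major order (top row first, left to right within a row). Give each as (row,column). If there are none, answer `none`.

(1,3), (1,5), (3,2), (3,3), (3,4), (4,2), (4,7)

Row 1: (1,2)B 3/4 ✓ · (1,3)R 1/5 ✗ · (1,4)B 2/4 ✓ · (1,5)B 1/3 ✗ · (1,7)R 2/2 ✓
Row 2: (2,1)B 2/3 ✓ · (2,2)B 3/6 ✓ · (2,3)B 4/8 ✓ · (2,4)R 3/7 ✓ · (2,6)R 4/5 ✓ · (2,7)R 3/3 ✓
Row 3: (3,2)R 2/7 ✗ · (3,3)R 2/7 ✗ · (3,4)B 2/6 ✗ · (3,5)R 4/5 ✓ · (3,7)R 3/4 ✓
Row 4: (4,1)R 1/2 ✓ · (4,2)B 1/4 ✗ · (4,3)B 2/5 ✓ · (4,5)R 5/6 ✓ · (4,6)R 6/7 ✓ · (4,7)B 0/4 ✗
Row 5: (5,4)R 3/4 ✓ · (5,5)R 5/5 ✓ · (5,6)R 6/7 ✓ · (5,7)R 4/5 ✓
Row 6: (6,1)R 0/0 ✓ · (6,3)R 1/1 ✓ · (6,6)R 4/4 ✓ · (6,7)R 3/3 ✓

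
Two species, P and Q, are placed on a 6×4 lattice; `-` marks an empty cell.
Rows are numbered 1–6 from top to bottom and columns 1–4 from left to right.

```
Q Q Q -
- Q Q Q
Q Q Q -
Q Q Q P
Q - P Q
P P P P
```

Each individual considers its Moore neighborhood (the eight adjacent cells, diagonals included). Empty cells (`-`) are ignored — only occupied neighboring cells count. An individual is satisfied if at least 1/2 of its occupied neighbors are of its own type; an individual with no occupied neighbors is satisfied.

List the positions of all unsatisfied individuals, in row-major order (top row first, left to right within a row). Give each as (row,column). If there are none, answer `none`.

Row 1: (1,1)Q 2/2 ✓ · (1,2)Q 4/4 ✓ · (1,3)Q 4/4 ✓
Row 2: (2,2)Q 7/7 ✓ · (2,3)Q 6/6 ✓ · (2,4)Q 3/3 ✓
Row 3: (3,1)Q 4/4 ✓ · (3,2)Q 7/7 ✓ · (3,3)Q 6/7 ✓
Row 4: (4,1)Q 4/4 ✓ · (4,2)Q 6/7 ✓ · (4,3)Q 4/6 ✓ · (4,4)P 1/4 ✗
Row 5: (5,1)Q 2/4 ✓ · (5,3)P 4/7 ✓ · (5,4)Q 1/5 ✗
Row 6: (6,1)P 1/2 ✓ · (6,2)P 3/4 ✓ · (6,3)P 3/4 ✓ · (6,4)P 2/3 ✓

(4,4), (5,4)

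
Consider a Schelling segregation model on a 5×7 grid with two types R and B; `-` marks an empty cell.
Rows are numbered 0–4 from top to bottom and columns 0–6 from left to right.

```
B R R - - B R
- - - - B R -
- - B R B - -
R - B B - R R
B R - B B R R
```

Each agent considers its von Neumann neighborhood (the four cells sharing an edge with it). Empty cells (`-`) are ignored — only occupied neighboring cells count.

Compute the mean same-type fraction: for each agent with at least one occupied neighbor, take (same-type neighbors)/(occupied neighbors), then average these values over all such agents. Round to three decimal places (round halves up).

0.468

(0,0)B 0/1
(0,1)R 1/2
(0,2)R 1/1
(0,5)B 0/2
(0,6)R 0/1
(1,4)B 1/2
(1,5)R 0/2
(2,2)B 1/2
(2,3)R 0/3
(2,4)B 1/2
(3,0)R 0/1
(3,2)B 2/2
(3,3)B 2/3
(3,5)R 2/2
(3,6)R 2/2
(4,0)B 0/2
(4,1)R 0/1
(4,3)B 2/2
(4,4)B 1/2
(4,5)R 2/3
(4,6)R 2/2
Sum over 21 agents: 0/1 + 1/2 + 1/1 + 0/2 + 0/1 + 1/2 + 0/2 + 1/2 + 0/3 + 1/2 + 0/1 + 2/2 + 2/3 + 2/2 + 2/2 + 0/2 + 0/1 + 2/2 + 1/2 + 2/3 + 2/2 = 59/6; mean = 59/6 ÷ 21 = 59/126 = 0.468253… → 0.468.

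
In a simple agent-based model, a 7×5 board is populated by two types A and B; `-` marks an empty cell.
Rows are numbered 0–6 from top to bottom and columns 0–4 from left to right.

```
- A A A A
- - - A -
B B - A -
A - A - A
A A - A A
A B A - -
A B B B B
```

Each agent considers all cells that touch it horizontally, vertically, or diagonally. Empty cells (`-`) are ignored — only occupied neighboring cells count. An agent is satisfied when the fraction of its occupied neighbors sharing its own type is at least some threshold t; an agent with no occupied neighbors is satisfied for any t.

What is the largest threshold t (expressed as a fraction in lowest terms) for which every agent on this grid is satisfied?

(0,1)A 1/1
(0,2)A 3/3
(0,3)A 3/3
(0,4)A 2/2
(1,3)A 4/4
(2,0)B 1/2
(2,1)B 1/3
(2,3)A 3/3
(3,0)A 2/4
(3,2)A 3/4
(3,4)A 3/3
(4,0)A 3/4
(4,1)A 5/6
(4,3)A 4/4
(4,4)A 2/2
(5,0)A 3/5
(5,1)B 2/7
(5,2)A 2/6
(6,0)A 1/3
(6,1)B 2/5
(6,2)B 3/4
(6,3)B 2/3
(6,4)B 1/1
The smallest same-type fraction is 2/7 at (5,1), which reduces to 2/7. Any threshold above that leaves this agent unsatisfied.

2/7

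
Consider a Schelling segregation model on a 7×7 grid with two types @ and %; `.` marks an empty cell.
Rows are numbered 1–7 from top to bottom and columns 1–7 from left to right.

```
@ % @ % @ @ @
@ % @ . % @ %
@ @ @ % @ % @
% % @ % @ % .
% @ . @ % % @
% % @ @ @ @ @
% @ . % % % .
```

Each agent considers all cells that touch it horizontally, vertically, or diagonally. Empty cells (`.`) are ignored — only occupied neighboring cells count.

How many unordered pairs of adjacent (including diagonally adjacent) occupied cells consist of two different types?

74

Scan each occupied cell's neighbors to the right and below (and the two forward diagonals) so each pair is counted once.
From row 1: 13 unlike of 22 pairs (running 13/22).
From row 2: 11 unlike of 20 pairs (running 24/42).
From row 3: 16 unlike of 23 pairs (running 40/65).
From row 4: 10 unlike of 19 pairs (running 50/84).
From row 5: 11 unlike of 20 pairs (running 61/104).
From row 6: 12 unlike of 20 pairs (running 73/124).
From row 7: 1 unlike of 3 pairs (running 74/127).
Total adjacent occupied pairs: 127; unlike-type pairs: 74.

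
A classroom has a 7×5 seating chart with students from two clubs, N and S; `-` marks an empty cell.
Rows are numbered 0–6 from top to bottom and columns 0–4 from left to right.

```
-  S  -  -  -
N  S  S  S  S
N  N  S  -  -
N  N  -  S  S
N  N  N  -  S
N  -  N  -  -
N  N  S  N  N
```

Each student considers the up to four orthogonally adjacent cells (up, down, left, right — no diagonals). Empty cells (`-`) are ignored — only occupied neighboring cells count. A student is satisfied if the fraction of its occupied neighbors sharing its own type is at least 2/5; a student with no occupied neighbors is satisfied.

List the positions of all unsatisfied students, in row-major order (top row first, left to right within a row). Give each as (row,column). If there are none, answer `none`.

(0,1)S 1/1 ✓
(1,0)N 1/2 ✓
(1,1)S 2/4 ✓
(1,2)S 3/3 ✓
(1,3)S 2/2 ✓
(1,4)S 1/1 ✓
(2,0)N 3/3 ✓
(2,1)N 2/4 ✓
(2,2)S 1/2 ✓
(3,0)N 3/3 ✓
(3,1)N 3/3 ✓
(3,3)S 1/1 ✓
(3,4)S 2/2 ✓
(4,0)N 3/3 ✓
(4,1)N 3/3 ✓
(4,2)N 2/2 ✓
(4,4)S 1/1 ✓
(5,0)N 2/2 ✓
(5,2)N 1/2 ✓
(6,0)N 2/2 ✓
(6,1)N 1/2 ✓
(6,2)S 0/3 ✗
(6,3)N 1/2 ✓
(6,4)N 1/1 ✓

(6,2)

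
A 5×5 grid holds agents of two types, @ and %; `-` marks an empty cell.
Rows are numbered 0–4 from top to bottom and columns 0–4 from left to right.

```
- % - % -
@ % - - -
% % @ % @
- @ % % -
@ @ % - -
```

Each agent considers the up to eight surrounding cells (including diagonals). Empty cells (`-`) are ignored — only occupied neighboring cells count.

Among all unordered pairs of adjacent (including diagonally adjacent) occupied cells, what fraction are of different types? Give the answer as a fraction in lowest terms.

17/31

Scan each occupied cell's neighbors to the right and below (and the two forward diagonals) so each pair is counted once.
Row 0: %(0,1)–%(1,1)= %(0,1)–@(1,0)≠  → 1/2 unlike.
Row 1: @(1,0)–%(1,1)≠ @(1,0)–%(2,0)≠ @(1,0)–%(2,1)≠ %(1,1)–%(2,1)= %(1,1)–@(2,2)≠ %(1,1)–%(2,0)=  → 4/6 unlike.
Row 2: %(2,0)–%(2,1)= %(2,0)–@(3,1)≠ %(2,1)–@(2,2)≠ %(2,1)–@(3,1)≠ %(2,1)–%(3,2)= @(2,2)–%(2,3)≠ @(2,2)–%(3,2)≠ @(2,2)–%(3,3)≠ @(2,2)–@(3,1)= %(2,3)–@(2,4)≠ %(2,3)–%(3,3)= %(2,3)–%(3,2)= @(2,4)–%(3,3)≠  → 8/13 unlike.
Row 3: @(3,1)–%(3,2)≠ @(3,1)–@(4,1)= @(3,1)–%(4,2)≠ @(3,1)–@(4,0)= %(3,2)–%(3,3)= %(3,2)–%(4,2)= %(3,2)–@(4,1)≠ %(3,3)–%(4,2)=  → 3/8 unlike.
Row 4: @(4,0)–@(4,1)= @(4,1)–%(4,2)≠  → 1/2 unlike.
Total adjacent occupied pairs: 31; unlike-type pairs: 17.
17/31 is already in lowest terms.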